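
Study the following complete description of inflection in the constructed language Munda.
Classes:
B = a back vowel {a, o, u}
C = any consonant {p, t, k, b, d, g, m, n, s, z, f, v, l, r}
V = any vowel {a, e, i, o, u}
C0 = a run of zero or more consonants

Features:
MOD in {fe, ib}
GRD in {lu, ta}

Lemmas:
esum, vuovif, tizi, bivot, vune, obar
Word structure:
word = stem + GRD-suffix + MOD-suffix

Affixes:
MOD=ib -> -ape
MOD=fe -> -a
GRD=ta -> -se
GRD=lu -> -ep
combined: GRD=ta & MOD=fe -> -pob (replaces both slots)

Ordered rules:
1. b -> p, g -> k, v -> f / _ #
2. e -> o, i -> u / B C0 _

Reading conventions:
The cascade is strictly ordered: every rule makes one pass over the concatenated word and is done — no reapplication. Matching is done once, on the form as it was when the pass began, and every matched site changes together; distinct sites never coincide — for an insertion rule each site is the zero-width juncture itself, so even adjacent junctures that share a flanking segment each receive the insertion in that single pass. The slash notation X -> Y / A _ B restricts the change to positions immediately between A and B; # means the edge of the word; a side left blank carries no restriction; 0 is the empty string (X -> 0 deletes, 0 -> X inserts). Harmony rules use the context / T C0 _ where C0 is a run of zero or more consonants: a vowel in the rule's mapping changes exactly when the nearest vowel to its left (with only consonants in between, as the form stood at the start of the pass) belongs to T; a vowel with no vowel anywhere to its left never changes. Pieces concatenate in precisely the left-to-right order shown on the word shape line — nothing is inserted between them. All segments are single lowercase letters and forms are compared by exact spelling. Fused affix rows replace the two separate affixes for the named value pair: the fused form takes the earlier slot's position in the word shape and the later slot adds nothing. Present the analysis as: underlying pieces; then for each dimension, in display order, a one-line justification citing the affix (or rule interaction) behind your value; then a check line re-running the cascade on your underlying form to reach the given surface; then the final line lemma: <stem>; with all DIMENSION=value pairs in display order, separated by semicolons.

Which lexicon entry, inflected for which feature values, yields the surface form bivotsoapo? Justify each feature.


underlying: bivot-se-ape
MOD=ib - signalled by the affix -ape
GRD=ta - signalled by the affix -se
check: bivotseape -> bivotseape -> bivotsoapo
lemma: bivot; MOD=ib; GRD=ta


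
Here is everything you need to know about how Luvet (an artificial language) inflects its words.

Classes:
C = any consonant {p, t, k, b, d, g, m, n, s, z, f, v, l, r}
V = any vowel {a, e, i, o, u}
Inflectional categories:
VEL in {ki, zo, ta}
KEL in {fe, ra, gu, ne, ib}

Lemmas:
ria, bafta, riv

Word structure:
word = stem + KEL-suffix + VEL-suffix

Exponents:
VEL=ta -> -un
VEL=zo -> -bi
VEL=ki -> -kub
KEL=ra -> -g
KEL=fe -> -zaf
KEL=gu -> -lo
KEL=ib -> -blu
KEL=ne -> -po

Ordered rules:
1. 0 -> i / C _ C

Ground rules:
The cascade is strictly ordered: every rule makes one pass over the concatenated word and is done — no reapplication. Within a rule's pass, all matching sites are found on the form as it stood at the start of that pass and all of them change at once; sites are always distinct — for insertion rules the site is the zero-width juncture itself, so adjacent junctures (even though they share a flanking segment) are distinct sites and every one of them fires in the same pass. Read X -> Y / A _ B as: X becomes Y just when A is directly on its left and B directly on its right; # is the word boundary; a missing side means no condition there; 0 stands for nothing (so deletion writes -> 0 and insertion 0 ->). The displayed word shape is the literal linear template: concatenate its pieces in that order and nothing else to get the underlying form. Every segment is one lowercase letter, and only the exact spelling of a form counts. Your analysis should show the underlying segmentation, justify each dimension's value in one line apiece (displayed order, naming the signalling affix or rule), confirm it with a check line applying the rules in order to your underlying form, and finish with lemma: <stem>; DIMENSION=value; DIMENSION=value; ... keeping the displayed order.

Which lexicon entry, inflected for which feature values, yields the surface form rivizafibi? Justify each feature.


underlying: riv-zaf-bi
VEL=zo - signalled by the affix -bi
KEL=fe - signalled by the affix -zaf
check: rivzafbi -> rivizafibi
lemma: riv; VEL=zo; KEL=fe


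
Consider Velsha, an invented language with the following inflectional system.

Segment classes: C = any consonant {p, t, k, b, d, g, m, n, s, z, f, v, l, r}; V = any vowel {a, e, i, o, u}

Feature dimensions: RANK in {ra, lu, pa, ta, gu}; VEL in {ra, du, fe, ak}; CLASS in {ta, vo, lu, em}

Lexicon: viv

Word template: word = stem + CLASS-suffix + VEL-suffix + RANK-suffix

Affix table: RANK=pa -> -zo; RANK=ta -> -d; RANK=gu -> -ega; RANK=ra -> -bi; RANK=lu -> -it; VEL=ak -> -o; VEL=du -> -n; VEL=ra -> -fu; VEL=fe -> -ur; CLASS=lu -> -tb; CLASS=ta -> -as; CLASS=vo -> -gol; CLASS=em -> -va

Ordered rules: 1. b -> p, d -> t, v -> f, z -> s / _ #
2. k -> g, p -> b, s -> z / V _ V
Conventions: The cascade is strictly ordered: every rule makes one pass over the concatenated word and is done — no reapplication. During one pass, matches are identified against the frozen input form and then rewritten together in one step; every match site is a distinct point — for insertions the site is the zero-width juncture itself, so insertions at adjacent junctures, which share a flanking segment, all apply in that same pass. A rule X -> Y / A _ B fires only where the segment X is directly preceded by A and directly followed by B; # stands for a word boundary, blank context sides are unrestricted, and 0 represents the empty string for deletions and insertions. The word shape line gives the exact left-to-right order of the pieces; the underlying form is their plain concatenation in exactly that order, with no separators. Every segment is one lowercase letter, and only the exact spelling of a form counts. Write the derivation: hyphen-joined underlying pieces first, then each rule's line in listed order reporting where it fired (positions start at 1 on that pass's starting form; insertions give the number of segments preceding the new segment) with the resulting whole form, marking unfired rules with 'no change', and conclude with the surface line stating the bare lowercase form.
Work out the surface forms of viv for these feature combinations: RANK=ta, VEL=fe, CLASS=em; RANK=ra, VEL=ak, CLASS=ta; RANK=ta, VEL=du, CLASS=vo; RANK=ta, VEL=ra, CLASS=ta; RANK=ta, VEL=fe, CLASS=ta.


cell RANK=ta, VEL=fe, CLASS=em:
underlying: viv-va-ur-d
1. b -> p, d -> t, v -> f, z -> s / _ #: fires at position(s) 8: vivvaurt
2. k -> g, p -> b, s -> z / V _ V: no change
surface: vivvaurt

cell RANK=ra, VEL=ak, CLASS=ta:
underlying: viv-as-o-bi
1. b -> p, d -> t, v -> f, z -> s / _ #: no change
2. k -> g, p -> b, s -> z / V _ V: fires at position(s) 5: vivazobi
surface: vivazobi

cell RANK=ta, VEL=du, CLASS=vo:
underlying: viv-gol-n-d
1. b -> p, d -> t, v -> f, z -> s / _ #: fires at position(s) 8: vivgolnt
2. k -> g, p -> b, s -> z / V _ V: no change
surface: vivgolnt

cell RANK=ta, VEL=ra, CLASS=ta:
underlying: viv-as-fu-d
1. b -> p, d -> t, v -> f, z -> s / _ #: fires at position(s) 8: vivasfut
2. k -> g, p -> b, s -> z / V _ V: no change
surface: vivasfut

cell RANK=ta, VEL=fe, CLASS=ta:
underlying: viv-as-ur-d
1. b -> p, d -> t, v -> f, z -> s / _ #: fires at position(s) 8: vivasurt
2. k -> g, p -> b, s -> z / V _ V: fires at position(s) 5: vivazurt
surface: vivazurt


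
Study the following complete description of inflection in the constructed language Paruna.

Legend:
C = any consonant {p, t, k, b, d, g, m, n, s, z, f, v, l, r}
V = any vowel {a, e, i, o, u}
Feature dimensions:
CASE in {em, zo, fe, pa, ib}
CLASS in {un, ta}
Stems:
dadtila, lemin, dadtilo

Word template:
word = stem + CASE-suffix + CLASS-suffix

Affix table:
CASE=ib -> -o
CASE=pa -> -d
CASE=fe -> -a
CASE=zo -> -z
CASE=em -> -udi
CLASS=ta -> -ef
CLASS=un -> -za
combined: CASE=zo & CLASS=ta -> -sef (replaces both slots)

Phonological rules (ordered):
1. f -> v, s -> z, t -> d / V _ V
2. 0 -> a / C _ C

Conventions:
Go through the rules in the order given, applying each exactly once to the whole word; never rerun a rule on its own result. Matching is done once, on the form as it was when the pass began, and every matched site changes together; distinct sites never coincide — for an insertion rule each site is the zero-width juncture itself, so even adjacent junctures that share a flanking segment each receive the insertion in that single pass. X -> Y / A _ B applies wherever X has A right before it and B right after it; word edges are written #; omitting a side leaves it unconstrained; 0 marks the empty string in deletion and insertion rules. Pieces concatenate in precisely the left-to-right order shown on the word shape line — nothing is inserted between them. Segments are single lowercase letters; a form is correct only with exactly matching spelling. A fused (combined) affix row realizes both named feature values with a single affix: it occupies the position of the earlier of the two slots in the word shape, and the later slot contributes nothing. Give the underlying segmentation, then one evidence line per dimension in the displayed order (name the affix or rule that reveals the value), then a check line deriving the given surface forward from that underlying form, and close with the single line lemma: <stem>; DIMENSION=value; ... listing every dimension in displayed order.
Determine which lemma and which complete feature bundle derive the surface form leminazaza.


underlying: lemin-z-za
CASE=zo - signalled by the affix -z
CLASS=un - signalled by the affix -za
check: leminzza -> leminzza -> leminazaza
lemma: lemin; CASE=zo; CLASS=un


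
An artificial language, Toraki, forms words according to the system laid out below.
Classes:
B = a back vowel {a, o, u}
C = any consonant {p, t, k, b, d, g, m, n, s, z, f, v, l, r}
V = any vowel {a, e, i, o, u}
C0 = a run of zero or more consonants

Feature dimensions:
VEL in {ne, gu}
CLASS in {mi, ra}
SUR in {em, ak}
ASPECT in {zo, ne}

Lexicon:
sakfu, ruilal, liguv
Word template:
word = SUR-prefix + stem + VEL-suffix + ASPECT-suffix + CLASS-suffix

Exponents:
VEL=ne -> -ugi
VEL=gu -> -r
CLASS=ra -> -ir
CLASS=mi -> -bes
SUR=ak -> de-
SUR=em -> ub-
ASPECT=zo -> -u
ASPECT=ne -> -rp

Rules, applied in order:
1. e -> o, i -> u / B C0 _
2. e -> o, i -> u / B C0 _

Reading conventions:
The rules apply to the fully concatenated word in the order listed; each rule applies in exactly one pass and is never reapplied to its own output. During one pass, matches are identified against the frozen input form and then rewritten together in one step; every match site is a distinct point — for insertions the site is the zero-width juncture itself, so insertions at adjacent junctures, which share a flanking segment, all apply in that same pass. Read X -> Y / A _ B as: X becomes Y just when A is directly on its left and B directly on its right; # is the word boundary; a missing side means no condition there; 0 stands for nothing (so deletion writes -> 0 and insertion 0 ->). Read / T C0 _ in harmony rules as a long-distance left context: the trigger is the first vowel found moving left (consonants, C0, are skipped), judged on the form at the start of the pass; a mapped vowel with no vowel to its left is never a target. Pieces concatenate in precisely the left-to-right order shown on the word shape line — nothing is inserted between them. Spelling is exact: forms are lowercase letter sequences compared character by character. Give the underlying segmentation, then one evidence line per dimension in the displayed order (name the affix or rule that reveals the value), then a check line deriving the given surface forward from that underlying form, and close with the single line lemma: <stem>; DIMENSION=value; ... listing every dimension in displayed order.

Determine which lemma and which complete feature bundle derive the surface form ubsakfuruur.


underlying: ub-sakfu-r-u-ir
VEL=gu - signalled by the affix -r
CLASS=ra - signalled by the affix -ir
SUR=em - signalled by the affix ub-
ASPECT=zo - signalled by the affix -u
check: ubsakfuruir -> ubsakfuruur -> ubsakfuruur
lemma: sakfu; VEL=gu; CLASS=ra; SUR=em; ASPECT=zo


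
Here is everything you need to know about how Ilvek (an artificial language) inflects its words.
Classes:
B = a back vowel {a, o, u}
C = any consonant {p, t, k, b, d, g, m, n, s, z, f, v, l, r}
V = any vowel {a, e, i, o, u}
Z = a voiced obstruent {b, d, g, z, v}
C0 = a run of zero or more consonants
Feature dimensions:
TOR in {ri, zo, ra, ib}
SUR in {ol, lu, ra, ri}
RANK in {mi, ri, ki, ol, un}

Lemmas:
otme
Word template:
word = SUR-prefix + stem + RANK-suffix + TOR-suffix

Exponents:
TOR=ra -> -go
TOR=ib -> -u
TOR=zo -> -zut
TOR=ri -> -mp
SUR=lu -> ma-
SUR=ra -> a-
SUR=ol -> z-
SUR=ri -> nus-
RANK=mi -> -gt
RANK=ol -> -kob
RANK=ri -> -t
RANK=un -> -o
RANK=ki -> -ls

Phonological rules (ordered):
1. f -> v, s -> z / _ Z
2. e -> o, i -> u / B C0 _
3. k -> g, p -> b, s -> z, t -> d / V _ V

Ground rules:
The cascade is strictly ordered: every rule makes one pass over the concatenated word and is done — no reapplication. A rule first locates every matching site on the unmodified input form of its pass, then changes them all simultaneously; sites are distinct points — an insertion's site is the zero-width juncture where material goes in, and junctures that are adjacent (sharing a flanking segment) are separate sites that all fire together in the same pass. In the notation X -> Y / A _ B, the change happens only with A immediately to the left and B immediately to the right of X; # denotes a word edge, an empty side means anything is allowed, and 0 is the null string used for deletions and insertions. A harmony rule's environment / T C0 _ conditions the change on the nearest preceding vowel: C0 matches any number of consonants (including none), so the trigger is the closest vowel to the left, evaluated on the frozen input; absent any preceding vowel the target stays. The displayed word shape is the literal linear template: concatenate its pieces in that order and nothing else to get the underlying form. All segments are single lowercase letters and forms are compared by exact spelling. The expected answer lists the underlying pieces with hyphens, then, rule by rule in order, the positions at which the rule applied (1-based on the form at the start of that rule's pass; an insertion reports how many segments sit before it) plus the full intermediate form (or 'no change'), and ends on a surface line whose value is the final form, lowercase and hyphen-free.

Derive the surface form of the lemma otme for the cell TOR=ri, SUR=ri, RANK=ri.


underlying: nus-otme-t-mp
1. f -> v, s -> z / _ Z: no change
2. e -> o, i -> u / B C0 _: fires at position(s) 7: nusotmotmp
3. k -> g, p -> b, s -> z, t -> d / V _ V: fires at position(s) 3: nuzotmotmp
surface: nuzotmotmp


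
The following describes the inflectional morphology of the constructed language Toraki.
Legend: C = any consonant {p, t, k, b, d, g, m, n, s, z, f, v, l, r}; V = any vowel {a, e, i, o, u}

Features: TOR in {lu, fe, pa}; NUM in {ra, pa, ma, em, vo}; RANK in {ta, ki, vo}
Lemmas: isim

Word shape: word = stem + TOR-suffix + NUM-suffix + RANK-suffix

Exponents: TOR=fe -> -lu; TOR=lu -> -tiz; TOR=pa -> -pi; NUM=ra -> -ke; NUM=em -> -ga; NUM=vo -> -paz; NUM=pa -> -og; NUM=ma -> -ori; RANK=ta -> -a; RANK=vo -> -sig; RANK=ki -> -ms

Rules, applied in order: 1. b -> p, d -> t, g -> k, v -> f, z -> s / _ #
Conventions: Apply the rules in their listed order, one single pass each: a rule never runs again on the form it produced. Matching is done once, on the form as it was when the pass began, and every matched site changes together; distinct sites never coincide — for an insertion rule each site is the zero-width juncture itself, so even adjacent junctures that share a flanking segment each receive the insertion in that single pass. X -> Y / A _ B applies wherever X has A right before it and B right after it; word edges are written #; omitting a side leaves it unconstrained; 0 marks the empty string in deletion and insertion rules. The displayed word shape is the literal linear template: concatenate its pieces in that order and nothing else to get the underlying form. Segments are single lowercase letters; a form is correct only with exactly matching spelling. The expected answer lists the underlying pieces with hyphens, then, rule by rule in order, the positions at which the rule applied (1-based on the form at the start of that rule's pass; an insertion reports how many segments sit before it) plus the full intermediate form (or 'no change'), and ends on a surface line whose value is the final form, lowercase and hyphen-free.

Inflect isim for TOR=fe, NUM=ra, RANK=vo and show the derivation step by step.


underlying: isim-lu-ke-sig
1. b -> p, d -> t, g -> k, v -> f, z -> s / _ #: fires at position(s) 11: isimlukesik
surface: isimlukesik


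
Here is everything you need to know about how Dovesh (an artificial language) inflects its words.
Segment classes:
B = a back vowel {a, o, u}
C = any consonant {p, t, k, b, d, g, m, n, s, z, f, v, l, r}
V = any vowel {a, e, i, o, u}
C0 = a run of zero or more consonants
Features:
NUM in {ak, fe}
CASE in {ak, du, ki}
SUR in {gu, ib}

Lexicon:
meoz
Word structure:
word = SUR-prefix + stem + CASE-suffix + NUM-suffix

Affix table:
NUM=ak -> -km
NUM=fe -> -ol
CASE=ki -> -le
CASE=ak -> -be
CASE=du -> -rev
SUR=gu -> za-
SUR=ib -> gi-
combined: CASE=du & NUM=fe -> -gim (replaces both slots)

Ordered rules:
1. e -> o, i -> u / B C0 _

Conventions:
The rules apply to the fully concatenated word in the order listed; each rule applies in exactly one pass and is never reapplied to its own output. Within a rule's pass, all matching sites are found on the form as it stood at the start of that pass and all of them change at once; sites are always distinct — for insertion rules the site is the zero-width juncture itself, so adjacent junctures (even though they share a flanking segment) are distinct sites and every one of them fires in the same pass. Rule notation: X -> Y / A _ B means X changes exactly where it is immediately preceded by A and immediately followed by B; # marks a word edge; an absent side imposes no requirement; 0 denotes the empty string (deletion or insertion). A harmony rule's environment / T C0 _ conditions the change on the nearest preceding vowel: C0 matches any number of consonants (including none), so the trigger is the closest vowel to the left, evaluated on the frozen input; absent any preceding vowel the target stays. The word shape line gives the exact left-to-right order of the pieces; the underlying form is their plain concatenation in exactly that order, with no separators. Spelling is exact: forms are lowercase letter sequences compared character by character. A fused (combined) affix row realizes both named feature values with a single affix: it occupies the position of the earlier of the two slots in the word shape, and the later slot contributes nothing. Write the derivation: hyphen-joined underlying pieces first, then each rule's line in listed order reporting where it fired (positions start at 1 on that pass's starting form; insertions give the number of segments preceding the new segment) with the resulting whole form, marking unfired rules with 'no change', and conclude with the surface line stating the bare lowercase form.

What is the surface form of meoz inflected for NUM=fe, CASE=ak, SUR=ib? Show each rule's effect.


underlying: gi-meoz-be-ol
1. e -> o, i -> u / B C0 _: fires at position(s) 8: gimeozbool
surface: gimeozbool


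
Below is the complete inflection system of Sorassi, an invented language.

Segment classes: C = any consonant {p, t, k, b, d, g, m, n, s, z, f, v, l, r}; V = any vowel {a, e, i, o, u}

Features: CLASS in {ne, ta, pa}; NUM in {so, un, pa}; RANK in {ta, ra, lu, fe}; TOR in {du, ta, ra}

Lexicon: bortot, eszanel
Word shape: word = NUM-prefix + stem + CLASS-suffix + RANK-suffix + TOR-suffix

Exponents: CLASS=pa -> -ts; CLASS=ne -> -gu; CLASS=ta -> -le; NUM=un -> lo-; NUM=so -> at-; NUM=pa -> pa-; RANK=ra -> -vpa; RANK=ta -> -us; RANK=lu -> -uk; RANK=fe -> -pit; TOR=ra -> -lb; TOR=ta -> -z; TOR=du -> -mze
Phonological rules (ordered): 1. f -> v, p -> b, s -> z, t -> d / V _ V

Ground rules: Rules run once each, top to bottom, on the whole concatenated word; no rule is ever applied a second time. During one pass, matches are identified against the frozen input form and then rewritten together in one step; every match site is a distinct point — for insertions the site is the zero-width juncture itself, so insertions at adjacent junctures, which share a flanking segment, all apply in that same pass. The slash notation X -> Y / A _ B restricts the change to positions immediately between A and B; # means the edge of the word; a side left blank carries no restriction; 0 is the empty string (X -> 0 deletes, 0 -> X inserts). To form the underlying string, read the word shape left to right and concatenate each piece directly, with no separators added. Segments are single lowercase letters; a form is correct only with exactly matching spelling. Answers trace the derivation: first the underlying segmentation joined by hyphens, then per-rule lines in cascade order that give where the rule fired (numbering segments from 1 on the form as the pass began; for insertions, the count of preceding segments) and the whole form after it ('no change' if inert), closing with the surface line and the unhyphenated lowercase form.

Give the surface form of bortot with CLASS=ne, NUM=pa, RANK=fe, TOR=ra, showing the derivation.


underlying: pa-bortot-gu-pit-lb
1. f -> v, p -> b, s -> z, t -> d / V _ V: fires at position(s) 11: pabortotgubitlb
surface: pabortotgubitlb


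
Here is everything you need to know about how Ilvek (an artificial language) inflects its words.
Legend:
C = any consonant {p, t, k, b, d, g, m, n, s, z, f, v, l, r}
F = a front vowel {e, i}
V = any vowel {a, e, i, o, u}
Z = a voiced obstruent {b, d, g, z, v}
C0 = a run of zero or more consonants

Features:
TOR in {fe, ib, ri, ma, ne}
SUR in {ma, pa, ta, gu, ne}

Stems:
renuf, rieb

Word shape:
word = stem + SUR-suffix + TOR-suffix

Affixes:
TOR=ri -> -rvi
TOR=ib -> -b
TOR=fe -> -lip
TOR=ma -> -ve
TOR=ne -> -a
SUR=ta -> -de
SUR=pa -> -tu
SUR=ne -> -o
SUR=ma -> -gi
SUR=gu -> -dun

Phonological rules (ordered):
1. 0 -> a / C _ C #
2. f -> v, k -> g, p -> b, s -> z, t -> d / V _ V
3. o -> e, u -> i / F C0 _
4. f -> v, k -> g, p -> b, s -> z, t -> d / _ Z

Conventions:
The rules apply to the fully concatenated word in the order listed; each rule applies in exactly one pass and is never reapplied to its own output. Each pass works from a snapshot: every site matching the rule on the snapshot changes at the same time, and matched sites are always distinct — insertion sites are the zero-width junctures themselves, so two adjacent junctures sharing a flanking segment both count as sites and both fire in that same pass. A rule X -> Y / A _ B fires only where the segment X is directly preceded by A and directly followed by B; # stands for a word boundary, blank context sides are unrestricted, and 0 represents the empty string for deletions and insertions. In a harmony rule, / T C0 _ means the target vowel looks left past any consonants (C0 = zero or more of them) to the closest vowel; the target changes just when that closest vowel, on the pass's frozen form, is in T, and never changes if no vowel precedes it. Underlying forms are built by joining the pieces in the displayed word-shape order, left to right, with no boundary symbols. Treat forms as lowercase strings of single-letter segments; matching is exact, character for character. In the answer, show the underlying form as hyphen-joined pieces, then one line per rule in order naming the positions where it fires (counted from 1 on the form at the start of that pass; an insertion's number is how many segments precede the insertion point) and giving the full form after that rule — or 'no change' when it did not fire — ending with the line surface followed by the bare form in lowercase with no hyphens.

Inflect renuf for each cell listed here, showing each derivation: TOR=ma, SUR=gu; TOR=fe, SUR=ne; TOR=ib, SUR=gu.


cell TOR=ma, SUR=gu:
underlying: renuf-dun-ve
1. 0 -> a / C _ C #: no change
2. f -> v, k -> g, p -> b, s -> z, t -> d / V _ V: no change
3. o -> e, u -> i / F C0 _: fires at position(s) 4: renifdunve
4. f -> v, k -> g, p -> b, s -> z, t -> d / _ Z: fires at position(s) 5: renivdunve
surface: renivdunve

cell TOR=fe, SUR=ne:
underlying: renuf-o-lip
1. 0 -> a / C _ C #: no change
2. f -> v, k -> g, p -> b, s -> z, t -> d / V _ V: fires at position(s) 5: renuvolip
3. o -> e, u -> i / F C0 _: fires at position(s) 4: renivolip
4. f -> v, k -> g, p -> b, s -> z, t -> d / _ Z: no change
surface: renivolip

cell TOR=ib, SUR=gu:
underlying: renuf-dun-b
1. 0 -> a / C _ C #: inserts after position(s) 8: renufdunab
2. f -> v, k -> g, p -> b, s -> z, t -> d / V _ V: no change
3. o -> e, u -> i / F C0 _: fires at position(s) 4: renifdunab
4. f -> v, k -> g, p -> b, s -> z, t -> d / _ Z: fires at position(s) 5: renivdunab
surface: renivdunab


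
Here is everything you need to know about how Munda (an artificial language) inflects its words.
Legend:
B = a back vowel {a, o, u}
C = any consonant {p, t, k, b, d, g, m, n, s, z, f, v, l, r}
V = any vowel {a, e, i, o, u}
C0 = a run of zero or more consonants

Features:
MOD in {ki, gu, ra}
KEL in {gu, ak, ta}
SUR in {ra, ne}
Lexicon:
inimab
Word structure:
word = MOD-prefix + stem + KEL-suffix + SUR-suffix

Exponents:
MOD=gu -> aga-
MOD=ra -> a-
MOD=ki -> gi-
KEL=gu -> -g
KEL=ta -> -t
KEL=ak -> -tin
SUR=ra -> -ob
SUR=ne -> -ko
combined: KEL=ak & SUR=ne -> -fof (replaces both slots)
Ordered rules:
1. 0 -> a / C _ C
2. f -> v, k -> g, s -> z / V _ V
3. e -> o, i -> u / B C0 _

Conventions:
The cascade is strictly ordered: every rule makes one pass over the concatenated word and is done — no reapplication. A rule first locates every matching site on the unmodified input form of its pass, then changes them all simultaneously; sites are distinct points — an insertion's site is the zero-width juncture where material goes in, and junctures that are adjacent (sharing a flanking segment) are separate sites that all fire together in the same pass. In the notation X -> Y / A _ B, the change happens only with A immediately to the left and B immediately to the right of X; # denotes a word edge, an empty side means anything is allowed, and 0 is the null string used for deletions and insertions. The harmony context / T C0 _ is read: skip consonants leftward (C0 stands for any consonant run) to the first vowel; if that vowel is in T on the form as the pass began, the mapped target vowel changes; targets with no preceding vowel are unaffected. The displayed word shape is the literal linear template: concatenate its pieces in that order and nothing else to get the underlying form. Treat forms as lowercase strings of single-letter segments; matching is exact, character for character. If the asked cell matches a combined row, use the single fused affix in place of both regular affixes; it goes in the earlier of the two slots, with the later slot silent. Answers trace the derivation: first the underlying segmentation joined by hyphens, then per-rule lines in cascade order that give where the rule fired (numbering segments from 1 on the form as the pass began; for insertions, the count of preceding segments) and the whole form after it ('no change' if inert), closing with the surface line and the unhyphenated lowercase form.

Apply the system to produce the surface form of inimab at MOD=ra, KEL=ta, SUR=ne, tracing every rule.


underlying: a-inimab-t-ko
1. 0 -> a / C _ C: inserts after position(s) 7, 8: ainimabatako
2. f -> v, k -> g, s -> z / V _ V: fires at position(s) 11: ainimabatago
3. e -> o, i -> u / B C0 _: fires at position(s) 2: aunimabatago
surface: aunimabatago


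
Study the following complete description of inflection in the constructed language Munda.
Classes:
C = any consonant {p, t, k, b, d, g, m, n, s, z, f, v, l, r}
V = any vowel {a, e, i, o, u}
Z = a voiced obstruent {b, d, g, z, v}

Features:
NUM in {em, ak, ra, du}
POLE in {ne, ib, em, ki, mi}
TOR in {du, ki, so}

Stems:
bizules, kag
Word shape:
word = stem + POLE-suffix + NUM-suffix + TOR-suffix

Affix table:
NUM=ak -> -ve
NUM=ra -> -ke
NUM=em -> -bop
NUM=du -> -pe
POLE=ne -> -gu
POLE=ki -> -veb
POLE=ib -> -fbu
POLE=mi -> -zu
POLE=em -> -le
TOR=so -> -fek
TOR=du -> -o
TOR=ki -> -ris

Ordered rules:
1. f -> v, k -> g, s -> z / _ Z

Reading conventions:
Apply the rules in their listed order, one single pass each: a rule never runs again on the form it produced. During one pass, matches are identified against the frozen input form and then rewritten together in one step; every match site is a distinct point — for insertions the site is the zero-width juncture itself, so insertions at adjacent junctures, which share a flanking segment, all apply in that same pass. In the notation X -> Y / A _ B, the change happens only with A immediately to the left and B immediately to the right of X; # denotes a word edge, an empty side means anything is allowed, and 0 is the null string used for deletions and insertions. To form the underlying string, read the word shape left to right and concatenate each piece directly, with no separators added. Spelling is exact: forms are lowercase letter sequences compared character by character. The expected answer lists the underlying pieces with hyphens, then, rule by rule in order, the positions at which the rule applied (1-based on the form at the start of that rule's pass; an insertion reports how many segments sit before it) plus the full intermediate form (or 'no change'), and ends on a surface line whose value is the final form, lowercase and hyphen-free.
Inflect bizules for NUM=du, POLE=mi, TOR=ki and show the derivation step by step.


underlying: bizules-zu-pe-ris
1. f -> v, k -> g, s -> z / _ Z: fires at position(s) 7: bizulezzuperis
surface: bizulezzuperis


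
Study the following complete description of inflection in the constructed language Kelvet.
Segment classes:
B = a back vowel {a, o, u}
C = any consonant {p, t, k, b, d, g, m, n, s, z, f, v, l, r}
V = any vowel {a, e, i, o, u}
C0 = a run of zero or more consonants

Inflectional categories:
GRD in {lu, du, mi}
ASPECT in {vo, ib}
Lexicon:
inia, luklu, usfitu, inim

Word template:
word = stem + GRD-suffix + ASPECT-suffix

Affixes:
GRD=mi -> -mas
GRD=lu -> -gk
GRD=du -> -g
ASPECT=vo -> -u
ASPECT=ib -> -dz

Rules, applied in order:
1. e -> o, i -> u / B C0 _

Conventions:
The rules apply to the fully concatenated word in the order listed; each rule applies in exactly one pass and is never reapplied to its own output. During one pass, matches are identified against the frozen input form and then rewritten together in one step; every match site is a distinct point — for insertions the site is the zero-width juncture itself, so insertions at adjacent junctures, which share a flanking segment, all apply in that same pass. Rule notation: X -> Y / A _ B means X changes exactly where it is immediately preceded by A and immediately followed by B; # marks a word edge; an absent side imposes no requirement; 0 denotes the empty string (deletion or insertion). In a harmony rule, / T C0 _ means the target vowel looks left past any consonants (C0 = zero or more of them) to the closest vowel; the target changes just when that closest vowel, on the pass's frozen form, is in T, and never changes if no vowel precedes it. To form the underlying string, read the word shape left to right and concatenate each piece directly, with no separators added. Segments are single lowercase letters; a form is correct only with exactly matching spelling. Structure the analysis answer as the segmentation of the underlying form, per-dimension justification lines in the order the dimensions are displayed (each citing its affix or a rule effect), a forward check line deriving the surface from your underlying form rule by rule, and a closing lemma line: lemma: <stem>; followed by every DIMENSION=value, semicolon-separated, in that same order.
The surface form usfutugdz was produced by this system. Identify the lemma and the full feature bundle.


underlying: usfitu-g-dz
GRD=du - signalled by the affix -g
ASPECT=ib - signalled by the affix -dz
check: usfitugdz -> usfutugdz
lemma: usfitu; GRD=du; ASPECT=ib


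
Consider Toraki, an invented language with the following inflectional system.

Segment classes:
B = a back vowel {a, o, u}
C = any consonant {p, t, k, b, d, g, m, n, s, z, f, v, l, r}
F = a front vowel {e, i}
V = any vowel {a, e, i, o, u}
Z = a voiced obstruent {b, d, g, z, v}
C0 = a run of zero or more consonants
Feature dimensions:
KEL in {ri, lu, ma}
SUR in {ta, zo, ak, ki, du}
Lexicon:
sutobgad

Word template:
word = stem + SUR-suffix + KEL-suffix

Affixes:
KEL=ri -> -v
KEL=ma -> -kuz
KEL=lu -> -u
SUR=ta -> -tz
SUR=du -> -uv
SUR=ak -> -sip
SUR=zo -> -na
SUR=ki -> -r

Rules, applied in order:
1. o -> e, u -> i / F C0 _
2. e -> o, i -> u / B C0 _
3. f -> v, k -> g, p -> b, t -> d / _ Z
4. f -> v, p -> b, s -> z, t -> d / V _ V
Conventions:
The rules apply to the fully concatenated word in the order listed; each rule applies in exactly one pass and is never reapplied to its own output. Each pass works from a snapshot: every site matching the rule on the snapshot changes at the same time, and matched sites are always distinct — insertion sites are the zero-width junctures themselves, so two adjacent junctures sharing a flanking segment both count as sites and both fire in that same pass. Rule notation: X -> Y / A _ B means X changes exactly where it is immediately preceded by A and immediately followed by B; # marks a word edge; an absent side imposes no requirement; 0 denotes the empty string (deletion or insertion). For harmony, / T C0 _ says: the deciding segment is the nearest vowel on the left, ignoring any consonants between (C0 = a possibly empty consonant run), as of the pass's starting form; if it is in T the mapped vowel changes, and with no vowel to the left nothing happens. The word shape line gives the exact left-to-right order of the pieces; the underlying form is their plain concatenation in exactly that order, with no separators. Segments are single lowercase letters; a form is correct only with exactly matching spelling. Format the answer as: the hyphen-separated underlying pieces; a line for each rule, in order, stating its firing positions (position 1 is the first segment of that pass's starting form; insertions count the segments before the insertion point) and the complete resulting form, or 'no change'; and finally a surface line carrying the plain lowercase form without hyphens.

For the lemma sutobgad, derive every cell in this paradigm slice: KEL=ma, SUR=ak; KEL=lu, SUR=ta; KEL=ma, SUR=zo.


cell KEL=ma, SUR=ak:
underlying: sutobgad-sip-kuz
1. o -> e, u -> i / F C0 _: fires at position(s) 13: sutobgadsipkiz
2. e -> o, i -> u / B C0 _: fires at position(s) 10: sutobgadsupkiz
3. f -> v, k -> g, p -> b, t -> d / _ Z: no change
4. f -> v, p -> b, s -> z, t -> d / V _ V: fires at position(s) 3: sudobgadsupkiz
surface: sudobgadsupkiz

cell KEL=lu, SUR=ta:
underlying: sutobgad-tz-u
1. o -> e, u -> i / F C0 _: no change
2. e -> o, i -> u / B C0 _: no change
3. f -> v, k -> g, p -> b, t -> d / _ Z: fires at position(s) 9: sutobgaddzu
4. f -> v, p -> b, s -> z, t -> d / V _ V: fires at position(s) 3: sudobgaddzu
surface: sudobgaddzu

cell KEL=ma, SUR=zo:
underlying: sutobgad-na-kuz
1. o -> e, u -> i / F C0 _: no change
2. e -> o, i -> u / B C0 _: no change
3. f -> v, k -> g, p -> b, t -> d / _ Z: no change
4. f -> v, p -> b, s -> z, t -> d / V _ V: fires at position(s) 3: sudobgadnakuz
surface: sudobgadnakuz


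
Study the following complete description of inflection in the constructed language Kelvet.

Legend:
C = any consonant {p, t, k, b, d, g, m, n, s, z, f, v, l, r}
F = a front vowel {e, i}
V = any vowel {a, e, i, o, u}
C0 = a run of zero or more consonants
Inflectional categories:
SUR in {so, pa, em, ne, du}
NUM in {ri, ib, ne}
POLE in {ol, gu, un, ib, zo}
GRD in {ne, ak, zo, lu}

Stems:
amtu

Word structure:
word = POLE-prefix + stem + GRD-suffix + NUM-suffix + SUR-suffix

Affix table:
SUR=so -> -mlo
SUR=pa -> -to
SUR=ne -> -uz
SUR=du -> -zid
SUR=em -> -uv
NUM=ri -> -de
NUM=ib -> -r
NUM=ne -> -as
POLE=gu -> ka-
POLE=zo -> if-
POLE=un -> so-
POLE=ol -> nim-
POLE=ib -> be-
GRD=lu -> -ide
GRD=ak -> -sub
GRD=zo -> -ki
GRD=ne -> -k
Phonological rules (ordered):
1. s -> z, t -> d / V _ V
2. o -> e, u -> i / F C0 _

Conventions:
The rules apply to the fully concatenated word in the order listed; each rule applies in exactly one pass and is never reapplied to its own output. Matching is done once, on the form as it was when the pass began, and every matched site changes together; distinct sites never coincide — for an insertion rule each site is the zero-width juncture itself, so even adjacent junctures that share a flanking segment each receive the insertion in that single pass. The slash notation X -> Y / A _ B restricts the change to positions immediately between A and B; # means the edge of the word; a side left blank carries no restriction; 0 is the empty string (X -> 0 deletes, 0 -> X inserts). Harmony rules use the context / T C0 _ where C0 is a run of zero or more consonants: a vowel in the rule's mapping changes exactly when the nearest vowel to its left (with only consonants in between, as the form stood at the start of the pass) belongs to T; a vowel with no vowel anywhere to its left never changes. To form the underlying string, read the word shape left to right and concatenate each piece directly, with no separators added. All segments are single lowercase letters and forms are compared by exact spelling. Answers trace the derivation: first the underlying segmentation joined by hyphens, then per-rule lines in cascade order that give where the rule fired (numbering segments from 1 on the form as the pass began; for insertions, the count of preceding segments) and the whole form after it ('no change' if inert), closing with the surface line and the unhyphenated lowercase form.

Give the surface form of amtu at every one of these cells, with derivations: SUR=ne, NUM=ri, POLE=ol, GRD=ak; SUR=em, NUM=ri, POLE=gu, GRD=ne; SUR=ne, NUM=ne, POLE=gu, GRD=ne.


cell SUR=ne, NUM=ri, POLE=ol, GRD=ak:
underlying: nim-amtu-sub-de-uz
1. s -> z, t -> d / V _ V: fires at position(s) 8: nimamtuzubdeuz
2. o -> e, u -> i / F C0 _: fires at position(s) 13: nimamtuzubdeiz
surface: nimamtuzubdeiz

cell SUR=em, NUM=ri, POLE=gu, GRD=ne:
underlying: ka-amtu-k-de-uv
1. s -> z, t -> d / V _ V: no change
2. o -> e, u -> i / F C0 _: fires at position(s) 10: kaamtukdeiv
surface: kaamtukdeiv

cell SUR=ne, NUM=ne, POLE=gu, GRD=ne:
underlying: ka-amtu-k-as-uz
1. s -> z, t -> d / V _ V: fires at position(s) 9: kaamtukazuz
2. o -> e, u -> i / F C0 _: no change
surface: kaamtukazuz


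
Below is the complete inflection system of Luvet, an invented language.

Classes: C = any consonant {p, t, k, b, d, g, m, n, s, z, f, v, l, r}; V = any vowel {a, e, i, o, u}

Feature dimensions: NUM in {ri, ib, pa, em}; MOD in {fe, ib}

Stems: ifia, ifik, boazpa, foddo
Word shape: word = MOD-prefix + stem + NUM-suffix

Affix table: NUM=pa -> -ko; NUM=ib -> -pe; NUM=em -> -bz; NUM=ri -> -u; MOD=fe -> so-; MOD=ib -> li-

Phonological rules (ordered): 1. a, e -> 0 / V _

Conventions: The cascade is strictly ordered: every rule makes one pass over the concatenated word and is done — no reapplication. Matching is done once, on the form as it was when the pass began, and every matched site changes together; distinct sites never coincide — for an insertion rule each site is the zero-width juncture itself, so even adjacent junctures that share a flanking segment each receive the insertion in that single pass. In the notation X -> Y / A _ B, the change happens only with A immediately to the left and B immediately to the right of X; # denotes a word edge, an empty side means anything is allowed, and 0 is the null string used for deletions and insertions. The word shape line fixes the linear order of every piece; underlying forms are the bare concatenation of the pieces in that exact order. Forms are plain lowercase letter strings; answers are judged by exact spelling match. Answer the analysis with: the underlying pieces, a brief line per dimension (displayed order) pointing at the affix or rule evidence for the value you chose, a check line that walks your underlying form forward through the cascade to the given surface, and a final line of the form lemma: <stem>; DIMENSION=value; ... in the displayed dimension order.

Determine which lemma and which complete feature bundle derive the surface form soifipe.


underlying: so-ifia-pe
NUM=ib - signalled by the affix -pe
MOD=fe - signalled by the affix so-
check: soifiape -> soifipe
lemma: ifia; NUM=ib; MOD=fe
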